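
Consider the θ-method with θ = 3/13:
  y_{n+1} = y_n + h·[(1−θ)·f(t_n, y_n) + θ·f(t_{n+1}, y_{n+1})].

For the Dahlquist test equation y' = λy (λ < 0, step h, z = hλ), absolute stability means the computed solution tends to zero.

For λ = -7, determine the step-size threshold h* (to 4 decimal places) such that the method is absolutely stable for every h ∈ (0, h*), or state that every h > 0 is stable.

With y'=λy (z=hλ):
  y_{n+1} = y_n + z·[10/13·y_n + 3/13·y_{n+1}] ⇒ (1 − 3/13z)y_{n+1} = (1 + 10/13z)y_n
  so R(z) = (1 + 10/13z)/(1 − 3/13z).

Boundary: |R(x)|=1, x<0.
x=-0.3: |R|=0.7194
R=−1: 1+10/13x = −1+3/13x ⇒ -7/13x=2 ⇒ x=2/(-7/13)=-3.7143
Confirm numerically:
  x=-2.907: |R|=0.73984 <1
  x=-1.816: |R|=0.27971 <1
  x=-1.712: |R|=0.22717 <1
  x=-4.256: |R|=1.14716 >1
  x=-3.886: |R|=1.04875 >1
Stable set (-3.7143, 0).

(-3.7143,0); λ=-7 ⇒ h* = (26/7)/7 = 0.5306.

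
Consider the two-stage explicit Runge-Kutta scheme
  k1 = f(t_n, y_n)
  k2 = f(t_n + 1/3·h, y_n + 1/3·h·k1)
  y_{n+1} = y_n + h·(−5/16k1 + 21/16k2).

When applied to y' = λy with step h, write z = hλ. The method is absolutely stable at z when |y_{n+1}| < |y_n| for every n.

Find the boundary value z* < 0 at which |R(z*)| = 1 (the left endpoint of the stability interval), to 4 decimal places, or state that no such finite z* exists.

Test eqn y'=λy, z=hλ:
  k1=λy_n ⇒ h·k1=z·y_n;  k2=λ(1+1/3z)y_n ⇒ h·k2=z(1+1/3z)y_n
  y_{n+1}/y_n = 1 − 5/16z + 21/16z(1+1/3z) = 1 + z + 7/16z²
  R(z) = 1 + z + 7/16z².

Boundary: |R(x)|=1, x<0.
x=-0.51: |R|=0.6038
R=1: x+7/16x²=0 ⇒ x=−16/7=-2.2857; min R=1−1/(4·7/16)=0.4286>−1
Confirm numerically:
  x=-2.058: |R|=0.79497 <1
  x=-1.693: |R|=0.56098 <1
  x=-1.440: |R|=0.46720 <1
  x=-2.519: |R|=1.25710 >1
  x=-2.428: |R|=1.15114 >1
  x=-2.330: |R|=1.04514 >1
Stable set (-2.2857, 0).

left endpoint -2.2857.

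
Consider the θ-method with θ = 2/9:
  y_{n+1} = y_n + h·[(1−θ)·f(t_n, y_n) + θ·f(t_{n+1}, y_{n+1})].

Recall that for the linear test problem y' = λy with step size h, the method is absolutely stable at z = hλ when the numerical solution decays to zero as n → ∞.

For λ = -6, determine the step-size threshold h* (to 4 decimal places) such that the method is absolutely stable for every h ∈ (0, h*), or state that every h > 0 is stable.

(-3.6000,0); λ=-6 ⇒ h* = (18/5)/6 = 0.6000.

With y'=λy (z=hλ):
  y_{n+1} = y_n + z·[7/9·y_n + 2/9·y_{n+1}] ⇒ (1 − 2/9z)y_{n+1} = (1 + 7/9z)y_n
  so R(z) = (1 + 7/9z)/(1 − 2/9z).

Boundary: |R(x)|=1, x<0.
x=-0.4: |R|=0.6327
R=−1: 1+7/9x = −1+2/9x ⇒ -5/9x=2 ⇒ x=2/(-5/9)=-3.6000
Confirm numerically:
  x=-2.826: |R|=0.73587 <1
  x=-2.595: |R|=0.64588 <1
  x=-2.084: |R|=0.42436 <1
  x=-1.850: |R|=0.31102 <1
  x=-4.107: |R|=1.14726 >1
  x=-3.768: |R|=1.05080 >1
Interval (-3.6000, 0).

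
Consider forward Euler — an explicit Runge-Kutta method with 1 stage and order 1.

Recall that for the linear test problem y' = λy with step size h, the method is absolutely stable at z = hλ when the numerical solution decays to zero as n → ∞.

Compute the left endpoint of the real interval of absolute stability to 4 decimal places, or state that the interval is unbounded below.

z* = -2.0000.

Set f=λy, z=hλ:
  order 1, 1-stage ⇒ R(z)=1+z
  (e.g. R(-1.39)=-0.39000, |R|=0.39000)

Find x<0 with |R(x)|<1.
x=-1.39: |R|=0.3900
|R(-2.12)|=1.1200 |R(-1.61)|=0.6100 |R(-1.49)|=0.4900
Bisect:
  x_lo=-2.5725 |R|=1.5725  x_hi=-0.1321 |R|=0.8679
  mid=-1.35231 |R|=0.35231 →hi
  mid=-1.96239 |R|=0.96239 →hi
  mid=-2.26743 |R|=1.26743 →lo
  mid=-2.11491 |R|=1.11491 →lo
  mid=-2.03865 |R|=1.03865 →lo
  mid=-2.00052 |R|=1.00052 →lo
  mid=-1.98146 |R|=0.98146 →hi
  mid=-1.99099 |R|=0.99099 →hi
  mid=-1.99575 |R|=0.99575 →hi
  ...
  [-2.00007,-1.99993] ⇒ x*=-2.0000
Interval (-2.0000, 0).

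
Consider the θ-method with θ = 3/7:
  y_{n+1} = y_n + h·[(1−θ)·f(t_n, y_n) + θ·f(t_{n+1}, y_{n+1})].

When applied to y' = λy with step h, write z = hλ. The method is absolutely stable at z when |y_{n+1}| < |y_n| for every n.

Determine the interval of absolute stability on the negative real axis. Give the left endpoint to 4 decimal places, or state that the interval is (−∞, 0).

z∈(-14.0000,0).

Set f=λy, z=hλ:
  y_{n+1} = y_n + z·[4/7·y_n + 3/7·y_{n+1}] ⇒ (1 − 3/7z)y_{n+1} = (1 + 4/7z)y_n
  R(z) = (1 + 4/7z)/(1 − 3/7z).

Boundary: |R(x)|=1, x<0.
x=-1.16: |R|=0.2252
R=−1: 1+4/7x = −1+3/7x ⇒ -1/7x=2 ⇒ x=2/(-1/7)=-14.0000
Confirm numerically:
  x=-11.091: |R|=0.92777 <1
  x=-6.528: |R|=0.71893 <1
  x=-6.400: |R|=0.70992 <1
  x=-14.549: |R|=1.01084 >1
  x=-14.364: |R|=1.00727 >1
Stable set (-14.0000, 0).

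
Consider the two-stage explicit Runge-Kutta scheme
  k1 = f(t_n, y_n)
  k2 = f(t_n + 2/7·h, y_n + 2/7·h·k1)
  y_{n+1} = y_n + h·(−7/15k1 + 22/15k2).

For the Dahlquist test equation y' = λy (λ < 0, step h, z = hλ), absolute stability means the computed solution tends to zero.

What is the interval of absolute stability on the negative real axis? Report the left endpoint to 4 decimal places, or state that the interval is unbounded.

Test eqn y'=λy, z=hλ:
  k1=λy_n ⇒ h·k1=z·y_n;  k2=λ(1+2/7z)y_n ⇒ h·k2=z(1+2/7z)y_n
  y_{n+1}/y_n = 1 − 7/15z + 22/15z(1+2/7z) = 1 + z + 44/105z²
  Hence R(z) = 1 + z + 44/105z².

Solve |R(x)|<1 on ℝ⁻.
x=-1.47: |R|=0.4355
R=1: x+44/105x²=0 ⇒ x=−105/44=-2.3864; min R=1−1/(4·44/105)=0.4034>−1
Confirm numerically:
  x=-2.203: |R|=0.83073 <1
  x=-1.942: |R|=0.63838 <1
  x=-1.164: |R|=0.40377 <1
  x=-1.134: |R|=0.40488 <1
  x=-2.674: |R|=1.32231 >1
  x=-2.410: |R|=1.02387 >1
So |R|<1 on (-2.3864, 0).

(-2.3864, 0).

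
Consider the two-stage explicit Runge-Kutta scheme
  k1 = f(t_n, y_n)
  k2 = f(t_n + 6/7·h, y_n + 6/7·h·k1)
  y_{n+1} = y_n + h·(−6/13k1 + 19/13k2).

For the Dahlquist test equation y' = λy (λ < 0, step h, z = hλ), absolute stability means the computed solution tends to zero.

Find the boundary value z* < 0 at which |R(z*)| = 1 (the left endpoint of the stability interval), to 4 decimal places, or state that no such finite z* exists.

Set f=λy, z=hλ:
  k1=λy_n ⇒ h·k1=z·y_n;  k2=λ(1+6/7z)y_n ⇒ h·k2=z(1+6/7z)y_n
  y_{n+1}/y_n = 1 − 6/13z + 19/13z(1+6/7z) = 1 + z + 114/91z²
  R(z) = 1 + z + 114/91z².

Find x<0 with |R(x)|<1.
x=-1.07: |R|=1.3643
R=1: x+114/91x²=0 ⇒ x=−91/114=-0.7982; min R=1−1/(4·114/91)=0.8004>−1
Confirm numerically:
  x=-0.737: |R|=0.94345 <1
  x=-0.715: |R|=0.92544 <1
  x=-0.459: |R|=0.80493 <1
  x=-0.320: |R|=0.80828 <1
  x=-1.377: |R|=1.99837 >1
  x=-0.924: |R|=1.14557 >1
  x=-0.827: |R|=1.02979 >1
So |R|<1 on (-0.7982, 0).

left endpoint -0.7982.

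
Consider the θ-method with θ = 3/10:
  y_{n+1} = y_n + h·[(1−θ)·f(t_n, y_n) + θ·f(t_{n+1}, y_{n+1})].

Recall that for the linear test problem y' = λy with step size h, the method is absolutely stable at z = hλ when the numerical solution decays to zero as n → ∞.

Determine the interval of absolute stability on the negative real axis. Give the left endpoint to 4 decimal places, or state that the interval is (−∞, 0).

z∈(-5.0000,0).

On y'=λy, z=hλ:
  y_{n+1} = y_n + z·[7/10·y_n + 3/10·y_{n+1}] ⇒ (1 − 3/10z)y_{n+1} = (1 + 7/10z)y_n
  so R(z) = (1 + 7/10z)/(1 − 3/10z).

Find x<0 with |R(x)|<1.
x=-0.83: |R|=0.3355
R=−1: 1+7/10x = −1+3/10x ⇒ -2/5x=2 ⇒ x=2/(-2/5)=-5.0000
Confirm numerically:
  x=-4.845: |R|=0.97473 <1
  x=-4.786: |R|=0.96486 <1
  x=-3.647: |R|=0.74156 <1
  x=-2.146: |R|=0.30551 <1
  x=-5.128: |R|=1.02017 >1
  x=-5.049: |R|=1.00779 >1
Stable set (-5.0000, 0).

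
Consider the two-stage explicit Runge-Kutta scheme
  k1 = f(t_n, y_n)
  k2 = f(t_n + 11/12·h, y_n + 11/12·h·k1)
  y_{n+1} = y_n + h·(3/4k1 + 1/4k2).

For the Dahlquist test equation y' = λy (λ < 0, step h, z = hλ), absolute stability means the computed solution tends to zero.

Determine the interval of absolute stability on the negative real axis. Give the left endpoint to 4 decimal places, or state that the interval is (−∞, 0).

z∈(-4.3636,0).

Test eqn y'=λy, z=hλ:
  k1=λy_n ⇒ h·k1=z·y_n;  k2=λ(1+11/12z)y_n ⇒ h·k2=z(1+11/12z)y_n
  y_{n+1}/y_n = 1 + 3/4z + 1/4z(1+11/12z) = 1 + z + 11/48z²
  so R(z) = 1 + z + 11/48z².

Find x<0 with |R(x)|<1.
x=-1.38: |R|=0.0564
R=1: x+11/48x²=0 ⇒ x=−48/11=-4.3636; min R=1−1/(4·11/48)=-0.0909>−1
Confirm numerically:
  x=-3.771: |R|=0.48785 <1
  x=-3.210: |R|=0.15136 <1
  x=-2.733: |R|=0.02129 <1
  x=-2.697: |R|=0.03009 <1
  x=-4.903: |R|=1.60603 >1
  x=-4.604: |R|=1.25360 >1
  x=-4.432: |R|=1.06943 >1
Interval (-4.3636, 0).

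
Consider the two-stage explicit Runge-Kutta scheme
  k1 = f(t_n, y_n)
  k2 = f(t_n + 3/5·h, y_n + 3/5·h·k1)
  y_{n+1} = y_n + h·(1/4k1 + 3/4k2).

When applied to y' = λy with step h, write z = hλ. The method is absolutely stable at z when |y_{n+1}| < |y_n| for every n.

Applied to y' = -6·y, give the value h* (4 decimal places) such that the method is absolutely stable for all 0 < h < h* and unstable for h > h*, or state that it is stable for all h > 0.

On y'=λy, z=hλ:
  k1=λy_n ⇒ h·k1=z·y_n;  k2=λ(1+3/5z)y_n ⇒ h·k2=z(1+3/5z)y_n
  y_{n+1}/y_n = 1 + 1/4z + 3/4z(1+3/5z) = 1 + z + 9/20z²
  ⇒ R(z) = 1 + z + 9/20z².

Boundary: |R(x)|=1, x<0.
x=-1.23: |R|=0.4508
R=1: x+9/20x²=0 ⇒ x=−20/9=-2.2222; min R=1−1/(4·9/20)=0.4444>−1
Confirm numerically:
  x=-1.790: |R|=0.65185 <1
  x=-1.756: |R|=0.63159 <1
  x=-1.701: |R|=0.60103 <1
  x=-2.806: |R|=1.73714 >1
  x=-2.489: |R|=1.29880 >1
Stable set (-2.2222, 0).

(-2.2222,0); λ=-6 ⇒ h* = (20/9)/6 = 0.3704.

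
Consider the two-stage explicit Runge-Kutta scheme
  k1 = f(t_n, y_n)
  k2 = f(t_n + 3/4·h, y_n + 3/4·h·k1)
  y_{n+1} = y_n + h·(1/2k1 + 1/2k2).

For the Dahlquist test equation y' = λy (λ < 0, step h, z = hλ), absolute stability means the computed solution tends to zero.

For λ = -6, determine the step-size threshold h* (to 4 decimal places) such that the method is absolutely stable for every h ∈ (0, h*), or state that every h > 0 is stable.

Set f=λy, z=hλ:
  k1=λy_n ⇒ h·k1=z·y_n;  k2=λ(1+3/4z)y_n ⇒ h·k2=z(1+3/4z)y_n
  y_{n+1}/y_n = 1 + 1/2z + 1/2z(1+3/4z) = 1 + z + 3/8z²
  ⇒ R(z) = 1 + z + 3/8z².

Solve |R(x)|<1 on ℝ⁻.
x=-1.15: |R|=0.3459
R=1: x+3/8x²=0 ⇒ x=−8/3=-2.6667; min R=1−1/(4·3/8)=0.3333>−1
Confirm numerically:
  x=-1.934: |R|=0.46863 <1
  x=-1.588: |R|=0.35765 <1
  x=-1.220: |R|=0.33815 <1
  x=-3.103: |R|=1.50773 >1
  x=-2.818: |R|=1.15992 >1
  x=-2.738: |R|=1.07324 >1
So |R|<1 on (-2.6667, 0).

(-2.6667,0); λ=-6 ⇒ h* = (8/3)/6 = 0.4444.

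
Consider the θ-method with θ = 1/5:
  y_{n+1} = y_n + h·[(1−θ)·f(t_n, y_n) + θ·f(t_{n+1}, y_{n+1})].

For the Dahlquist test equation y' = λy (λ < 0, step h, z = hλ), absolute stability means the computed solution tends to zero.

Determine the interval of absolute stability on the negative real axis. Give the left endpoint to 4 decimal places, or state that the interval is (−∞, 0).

On y'=λy, z=hλ:
  y_{n+1} = y_n + z·[4/5·y_n + 1/5·y_{n+1}] ⇒ (1 − 1/5z)y_{n+1} = (1 + 4/5z)y_n
  Hence R(z) = (1 + 4/5z)/(1 − 1/5z).

Boundary: |R(x)|=1, x<0.
x=-0.77: |R|=0.3328
R=−1: 1+4/5x = −1+1/5x ⇒ -3/5x=2 ⇒ x=2/(-3/5)=-3.3333
Confirm numerically:
  x=-3.281: |R|=0.98104 <1
  x=-1.865: |R|=0.35834 <1
  x=-1.692: |R|=0.26420 <1
  x=-3.711: |R|=1.13007 >1
  x=-3.507: |R|=1.06124 >1
Interval (-3.3333, 0).

(-3.3333, 0).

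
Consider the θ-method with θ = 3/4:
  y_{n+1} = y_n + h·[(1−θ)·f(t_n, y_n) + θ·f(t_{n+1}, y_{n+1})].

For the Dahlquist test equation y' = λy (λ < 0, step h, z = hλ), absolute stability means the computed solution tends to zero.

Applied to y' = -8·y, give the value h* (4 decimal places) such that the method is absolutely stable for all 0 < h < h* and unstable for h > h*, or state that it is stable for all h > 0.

Set f=λy, z=hλ:
  y_{n+1} = y_n + z·[1/4·y_n + 3/4·y_{n+1}] ⇒ (1 − 3/4z)y_{n+1} = (1 + 1/4z)y_n
  ⇒ R(z) = (1 + 1/4z)/(1 − 3/4z).

Need |R(x)|<1, x<0.
x=-0.48: |R|=0.6471
x=-2: |R|=0.2000
x=-10: |R|=0.1765
x=-100: |R|=0.3158
θ=3/4≥1/2 ⇒ |1+1/4x|<|1−3/4x| ∀x<0 ⇒ unbounded interval.

unbounded; (−∞, 0). Any h>0 works for λ=-8.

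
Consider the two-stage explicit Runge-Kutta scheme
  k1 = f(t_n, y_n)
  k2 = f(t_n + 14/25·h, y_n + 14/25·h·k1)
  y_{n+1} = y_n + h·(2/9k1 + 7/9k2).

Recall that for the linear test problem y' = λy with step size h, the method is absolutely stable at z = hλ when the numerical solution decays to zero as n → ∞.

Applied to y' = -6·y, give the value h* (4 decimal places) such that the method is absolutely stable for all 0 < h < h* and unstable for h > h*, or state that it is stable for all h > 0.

(-2.2959,0); λ=-6 ⇒ h* = (225/98)/6 = 0.3827.

With y'=λy (z=hλ):
  k1=λy_n ⇒ h·k1=z·y_n;  k2=λ(1+14/25z)y_n ⇒ h·k2=z(1+14/25z)y_n
  y_{n+1}/y_n = 1 + 2/9z + 7/9z(1+14/25z) = 1 + z + 98/225z²
  Hence R(z) = 1 + z + 98/225z².

Need |R(x)|<1, x<0.
x=-0.94: |R|=0.4449
R=1: x+98/225x²=0 ⇒ x=−225/98=-2.2959; min R=1−1/(4·98/225)=0.4260>−1
Confirm numerically:
  x=-1.921: |R|=0.68630 <1
  x=-1.310: |R|=0.43746 <1
  x=-1.116: |R|=0.42647 <1
  x=-0.923: |R|=0.44806 <1
  x=-2.732: |R|=1.51891 >1
  x=-2.716: |R|=1.49694 >1
  x=-2.628: |R|=1.38011 >1
Stable set (-2.2959, 0).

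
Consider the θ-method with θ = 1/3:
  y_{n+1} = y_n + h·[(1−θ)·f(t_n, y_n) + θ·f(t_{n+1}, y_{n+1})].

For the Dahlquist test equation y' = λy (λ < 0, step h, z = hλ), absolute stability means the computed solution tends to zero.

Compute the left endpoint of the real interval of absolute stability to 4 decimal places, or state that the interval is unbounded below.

On y'=λy, z=hλ:
  y_{n+1} = y_n + z·[2/3·y_n + 1/3·y_{n+1}] ⇒ (1 − 1/3z)y_{n+1} = (1 + 2/3z)y_n
  R(z) = (1 + 2/3z)/(1 − 1/3z).

Need |R(x)|<1, x<0.
x=-1.75: |R|=0.1053
R=−1: 1+2/3x = −1+1/3x ⇒ -1/3x=2 ⇒ x=2/(-1/3)=-6.0000
Confirm numerically:
  x=-5.215: |R|=0.90444 <1
  x=-4.174: |R|=0.74547 <1
  x=-3.092: |R|=0.52265 <1
  x=-2.423: |R|=0.34040 <1
  x=-6.565: |R|=1.05907 >1
  x=-6.202: |R|=1.02195 >1
  x=-6.172: |R|=1.01875 >1
Stable set (-6.0000, 0).

left endpoint -6.0000.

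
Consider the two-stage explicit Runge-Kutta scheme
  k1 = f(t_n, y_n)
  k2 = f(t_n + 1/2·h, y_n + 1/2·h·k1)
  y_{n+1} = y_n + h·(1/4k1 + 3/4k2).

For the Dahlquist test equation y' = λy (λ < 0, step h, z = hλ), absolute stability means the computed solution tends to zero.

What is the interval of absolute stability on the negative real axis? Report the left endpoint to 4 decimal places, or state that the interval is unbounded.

Test eqn y'=λy, z=hλ:
  k1=λy_n ⇒ h·k1=z·y_n;  k2=λ(1+1/2z)y_n ⇒ h·k2=z(1+1/2z)y_n
  y_{n+1}/y_n = 1 + 1/4z + 3/4z(1+1/2z) = 1 + z + 3/8z²
  Hence R(z) = 1 + z + 3/8z².

Need |R(x)|<1, x<0.
x=-0.79: |R|=0.4440
R=1: x+3/8x²=0 ⇒ x=−8/3=-2.6667; min R=1−1/(4·3/8)=0.3333>−1
Confirm numerically:
  x=-2.514: |R|=0.85607 <1
  x=-2.501: |R|=0.84463 <1
  x=-2.422: |R|=0.77778 <1
  x=-2.242: |R|=0.64296 <1
  x=-3.196: |R|=1.63441 >1
  x=-2.996: |R|=1.37001 >1
  x=-2.793: |R|=1.13232 >1
Stable set (-2.6667, 0).

z∈(-2.6667,0).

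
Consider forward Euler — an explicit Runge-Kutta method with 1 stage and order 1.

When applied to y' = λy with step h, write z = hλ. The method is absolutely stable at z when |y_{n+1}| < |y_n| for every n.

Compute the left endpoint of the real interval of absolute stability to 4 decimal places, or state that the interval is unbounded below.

left endpoint -2.0000.

Set f=λy, z=hλ:
  order 1, 1-stage ⇒ R(z)=1+z
  (e.g. R(-0.43)=0.57000, |R|=0.57000)

Boundary: |R(x)|=1, x<0.
x=-0.43: |R|=0.5700
|R(-1.36)|=0.3600 |R(-0.84)|=0.1600 |R(-0.62)|=0.3800
Bisect:
  x_lo=-2.8378 |R|=1.8378  x_hi=-0.0624 |R|=0.9376
  mid=-1.45012 |R|=0.45012 →hi
  mid=-2.14398 |R|=1.14398 →lo
  mid=-1.79705 |R|=0.79705 →hi
  mid=-1.97051 |R|=0.97051 →hi
  mid=-2.05724 |R|=1.05724 →lo
  mid=-2.01388 |R|=1.01388 →lo
  mid=-1.99219 |R|=0.99219 →hi
  mid=-2.00304 |R|=1.00304 →lo
  ...
  [-2.00016,-1.99999] ⇒ x*=-2.0000
So |R|<1 on (-2.0000, 0).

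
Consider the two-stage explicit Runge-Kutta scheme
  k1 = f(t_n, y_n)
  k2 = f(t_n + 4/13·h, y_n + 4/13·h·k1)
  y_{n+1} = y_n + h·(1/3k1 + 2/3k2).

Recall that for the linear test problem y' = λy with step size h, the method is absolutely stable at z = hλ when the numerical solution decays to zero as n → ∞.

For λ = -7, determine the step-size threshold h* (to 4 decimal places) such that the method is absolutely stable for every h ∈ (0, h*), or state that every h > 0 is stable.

(-4.8750,0); λ=-7 ⇒ h* = (39/8)/7 = 0.6964.

Test eqn y'=λy, z=hλ:
  k1=λy_n ⇒ h·k1=z·y_n;  k2=λ(1+4/13z)y_n ⇒ h·k2=z(1+4/13z)y_n
  y_{n+1}/y_n = 1 + 1/3z + 2/3z(1+4/13z) = 1 + z + 8/39z²
  R(z) = 1 + z + 8/39z².

Boundary: |R(x)|=1, x<0.
x=-0.4: |R|=0.6328
R=1: x+8/39x²=0 ⇒ x=−39/8=-4.8750; min R=1−1/(4·8/39)=-0.2188>−1
Confirm numerically:
  x=-3.650: |R|=0.08282 <1
  x=-3.004: |R|=0.15292 <1
  x=-2.608: |R|=0.21279 <1
  x=-2.360: |R|=0.21752 <1
  x=-5.475: |R|=1.67385 >1
  x=-5.443: |R|=1.63418 >1
  x=-5.089: |R|=1.22339 >1
So |R|<1 on (-4.8750, 0).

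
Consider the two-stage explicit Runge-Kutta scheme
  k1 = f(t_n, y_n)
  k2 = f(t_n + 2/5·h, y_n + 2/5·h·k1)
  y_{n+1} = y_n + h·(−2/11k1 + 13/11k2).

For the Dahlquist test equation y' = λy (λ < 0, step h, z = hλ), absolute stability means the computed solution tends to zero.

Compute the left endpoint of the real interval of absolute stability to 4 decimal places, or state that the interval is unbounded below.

Set f=λy, z=hλ:
  k1=λy_n ⇒ h·k1=z·y_n;  k2=λ(1+2/5z)y_n ⇒ h·k2=z(1+2/5z)y_n
  y_{n+1}/y_n = 1 − 2/11z + 13/11z(1+2/5z) = 1 + z + 26/55z²
  Hence R(z) = 1 + z + 26/55z².

Solve |R(x)|<1 on ℝ⁻.
x=-0.83: |R|=0.4957
R=1: x+26/55x²=0 ⇒ x=−55/26=-2.1154; min R=1−1/(4·26/55)=0.4712>−1
Confirm numerically:
  x=-1.515: |R|=0.57002 <1
  x=-1.512: |R|=0.56872 <1
  x=-1.186: |R|=0.47894 <1
  x=-2.441: |R|=1.37574 >1
  x=-2.217: |R|=1.10650 >1
Stable set (-2.1154, 0).

left endpoint -2.1154.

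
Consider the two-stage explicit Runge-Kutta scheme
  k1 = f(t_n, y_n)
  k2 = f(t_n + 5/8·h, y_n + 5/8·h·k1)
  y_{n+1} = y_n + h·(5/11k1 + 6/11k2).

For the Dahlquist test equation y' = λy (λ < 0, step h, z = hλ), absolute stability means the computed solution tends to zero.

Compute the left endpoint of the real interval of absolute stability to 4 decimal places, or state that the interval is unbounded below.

On y'=λy, z=hλ:
  k1=λy_n ⇒ h·k1=z·y_n;  k2=λ(1+5/8z)y_n ⇒ h·k2=z(1+5/8z)y_n
  y_{n+1}/y_n = 1 + 5/11z + 6/11z(1+5/8z) = 1 + z + 15/44z²
  R(z) = 1 + z + 15/44z².

Need |R(x)|<1, x<0.
x=-0.42: |R|=0.6401
R=1: x+15/44x²=0 ⇒ x=−44/15=-2.9333; min R=1−1/(4·15/44)=0.2667>−1
Confirm numerically:
  x=-2.705: |R|=0.78944 <1
  x=-2.364: |R|=0.54117 <1
  x=-2.108: |R|=0.40689 <1
  x=-3.306: |R|=1.42001 >1
  x=-2.981: |R|=1.04844 >1
So |R|<1 on (-2.9333, 0).

left endpoint -2.9333.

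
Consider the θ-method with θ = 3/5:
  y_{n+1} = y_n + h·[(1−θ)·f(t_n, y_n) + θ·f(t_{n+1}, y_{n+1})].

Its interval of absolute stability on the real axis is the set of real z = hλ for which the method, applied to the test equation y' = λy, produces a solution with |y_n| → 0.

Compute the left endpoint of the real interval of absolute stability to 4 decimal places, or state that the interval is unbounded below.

Test eqn y'=λy, z=hλ:
  y_{n+1} = y_n + z·[2/5·y_n + 3/5·y_{n+1}] ⇒ (1 − 3/5z)y_{n+1} = (1 + 2/5z)y_n
  so R(z) = (1 + 2/5z)/(1 − 3/5z).

Solve |R(x)|<1 on ℝ⁻.
x=-0.49: |R|=0.6213
x=-2: |R|=0.0909
x=-10: |R|=0.4286
x=-100: |R|=0.6393
θ=3/5≥1/2 ⇒ |1+2/5x|<|1−3/5x| ∀x<0 ⇒ stable on all of ℝ⁻.

unbounded; (−∞, 0).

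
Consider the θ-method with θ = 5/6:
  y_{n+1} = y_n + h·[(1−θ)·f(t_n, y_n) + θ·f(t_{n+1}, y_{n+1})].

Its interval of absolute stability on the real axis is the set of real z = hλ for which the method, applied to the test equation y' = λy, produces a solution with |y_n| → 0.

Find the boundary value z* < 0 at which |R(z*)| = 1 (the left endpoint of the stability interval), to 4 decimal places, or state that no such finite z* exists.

unbounded; (−∞, 0).

Set f=λy, z=hλ:
  y_{n+1} = y_n + z·[1/6·y_n + 5/6·y_{n+1}] ⇒ (1 − 5/6z)y_{n+1} = (1 + 1/6z)y_n
  Hence R(z) = (1 + 1/6z)/(1 − 5/6z).

Boundary: |R(x)|=1, x<0.
x=-0.87: |R|=0.4957
x=-2: |R|=0.2500
x=-10: |R|=0.0714
x=-100: |R|=0.1858
θ=5/6≥1/2 ⇒ |1+1/6x|<|1−5/6x| ∀x<0 ⇒ interval (−∞,0).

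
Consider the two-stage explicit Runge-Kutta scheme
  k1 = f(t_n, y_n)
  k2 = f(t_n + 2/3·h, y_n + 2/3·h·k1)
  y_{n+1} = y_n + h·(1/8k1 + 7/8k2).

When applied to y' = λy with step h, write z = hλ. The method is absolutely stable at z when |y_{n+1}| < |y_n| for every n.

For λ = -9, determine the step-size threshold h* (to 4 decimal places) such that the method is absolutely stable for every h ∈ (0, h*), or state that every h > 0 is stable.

On y'=λy, z=hλ:
  k1=λy_n ⇒ h·k1=z·y_n;  k2=λ(1+2/3z)y_n ⇒ h·k2=z(1+2/3z)y_n
  y_{n+1}/y_n = 1 + 1/8z + 7/8z(1+2/3z) = 1 + z + 7/12z²
  ⇒ R(z) = 1 + z + 7/12z².

Find x<0 with |R(x)|<1.
x=-0.88: |R|=0.5717
R=1: x+7/12x²=0 ⇒ x=−12/7=-1.7143; min R=1−1/(4·7/12)=0.5714>−1
Confirm numerically:
  x=-1.509: |R|=0.81930 <1
  x=-1.366: |R|=0.72247 <1
  x=-0.935: |R|=0.57496 <1
  x=-0.876: |R|=0.57164 <1
  x=-2.278: |R|=1.74908 >1
  x=-1.955: |R|=1.27451 >1
  x=-1.858: |R|=1.15576 >1
Interval (-1.7143, 0).

(-1.7143,0); λ=-9 ⇒ h* = (12/7)/9 = 0.1905.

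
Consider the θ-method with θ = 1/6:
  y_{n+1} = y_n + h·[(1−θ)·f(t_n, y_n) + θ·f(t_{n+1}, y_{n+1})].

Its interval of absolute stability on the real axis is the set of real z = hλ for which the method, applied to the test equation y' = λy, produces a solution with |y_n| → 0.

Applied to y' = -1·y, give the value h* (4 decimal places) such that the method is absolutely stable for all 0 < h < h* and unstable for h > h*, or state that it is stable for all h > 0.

With y'=λy (z=hλ):
  y_{n+1} = y_n + z·[5/6·y_n + 1/6·y_{n+1}] ⇒ (1 − 1/6z)y_{n+1} = (1 + 5/6z)y_n
  ⇒ R(z) = (1 + 5/6z)/(1 − 1/6z).

Find x<0 with |R(x)|<1.
x=-0.53: |R|=0.5130
R=−1: 1+5/6x = −1+1/6x ⇒ -2/3x=2 ⇒ x=2/(-2/3)=-3.0000
Confirm numerically:
  x=-2.898: |R|=0.95415 <1
  x=-2.539: |R|=0.78405 <1
  x=-1.577: |R|=0.24878 <1
  x=-3.431: |R|=1.18280 >1
  x=-3.192: |R|=1.08355 >1
  x=-3.067: |R|=1.02956 >1
So |R|<1 on (-3.0000, 0).

(-3.0000,0); λ=-1 ⇒ h* = (3)/1 = 3.0000.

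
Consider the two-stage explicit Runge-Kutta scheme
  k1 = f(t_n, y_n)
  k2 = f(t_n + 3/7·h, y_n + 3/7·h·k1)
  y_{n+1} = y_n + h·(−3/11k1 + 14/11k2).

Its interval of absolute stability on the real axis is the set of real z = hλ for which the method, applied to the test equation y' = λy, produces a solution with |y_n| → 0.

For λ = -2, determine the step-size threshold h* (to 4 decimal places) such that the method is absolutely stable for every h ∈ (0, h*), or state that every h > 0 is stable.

Test eqn y'=λy, z=hλ:
  k1=λy_n ⇒ h·k1=z·y_n;  k2=λ(1+3/7z)y_n ⇒ h·k2=z(1+3/7z)y_n
  y_{n+1}/y_n = 1 − 3/11z + 14/11z(1+3/7z) = 1 + z + 6/11z²
  so R(z) = 1 + z + 6/11z².

Need |R(x)|<1, x<0.
x=-0.9: |R|=0.5418
R=1: x+6/11x²=0 ⇒ x=−11/6=-1.8333; min R=1−1/(4·6/11)=0.5417>−1
Confirm numerically:
  x=-1.486: |R|=0.71847 <1
  x=-1.086: |R|=0.55731 <1
  x=-0.904: |R|=0.54175 <1
  x=-0.801: |R|=0.54896 <1
  x=-2.191: |R|=1.42744 >1
  x=-2.158: |R|=1.38216 >1
  x=-2.150: |R|=1.37136 >1
Interval (-1.8333, 0).

(-1.8333,0); λ=-2 ⇒ h* = (11/6)/2 = 0.9167.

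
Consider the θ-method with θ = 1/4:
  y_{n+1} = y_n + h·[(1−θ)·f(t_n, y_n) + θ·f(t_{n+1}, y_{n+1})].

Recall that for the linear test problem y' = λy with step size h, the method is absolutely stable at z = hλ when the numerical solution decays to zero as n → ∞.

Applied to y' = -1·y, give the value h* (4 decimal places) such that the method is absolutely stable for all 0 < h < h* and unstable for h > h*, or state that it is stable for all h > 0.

(-4.0000,0); λ=-1 ⇒ h* = (4)/1 = 4.0000.

On y'=λy, z=hλ:
  y_{n+1} = y_n + z·[3/4·y_n + 1/4·y_{n+1}] ⇒ (1 − 1/4z)y_{n+1} = (1 + 3/4z)y_n
  ⇒ R(z) = (1 + 3/4z)/(1 − 1/4z).

Need |R(x)|<1, x<0.
x=-1.78: |R|=0.2318
R=−1: 1+3/4x = −1+1/4x ⇒ -1/2x=2 ⇒ x=2/(-1/2)=-4.0000
Confirm numerically:
  x=-3.535: |R|=0.87658 <1
  x=-3.030: |R|=0.72404 <1
  x=-2.617: |R|=0.58199 <1
  x=-4.554: |R|=1.12953 >1
  x=-4.266: |R|=1.06436 >1
  x=-4.055: |R|=1.01366 >1
So |R|<1 on (-4.0000, 0).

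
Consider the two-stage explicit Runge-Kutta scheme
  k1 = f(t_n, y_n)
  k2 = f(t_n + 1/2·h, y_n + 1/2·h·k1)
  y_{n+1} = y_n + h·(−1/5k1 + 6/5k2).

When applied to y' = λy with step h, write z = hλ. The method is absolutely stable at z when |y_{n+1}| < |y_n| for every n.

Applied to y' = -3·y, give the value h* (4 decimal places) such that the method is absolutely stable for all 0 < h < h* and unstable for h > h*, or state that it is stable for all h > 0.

Set f=λy, z=hλ:
  k1=λy_n ⇒ h·k1=z·y_n;  k2=λ(1+1/2z)y_n ⇒ h·k2=z(1+1/2z)y_n
  y_{n+1}/y_n = 1 − 1/5z + 6/5z(1+1/2z) = 1 + z + 3/5z²
  Hence R(z) = 1 + z + 3/5z².

Boundary: |R(x)|=1, x<0.
x=-0.62: |R|=0.6106
R=1: x+3/5x²=0 ⇒ x=−5/3=-1.6667; min R=1−1/(4·3/5)=0.5833>−1
Confirm numerically:
  x=-1.319: |R|=0.72486 <1
  x=-1.105: |R|=0.62761 <1
  x=-1.081: |R|=0.62014 <1
  x=-2.112: |R|=1.56433 >1
  x=-2.087: |R|=1.52634 >1
  x=-1.784: |R|=1.12559 >1
So |R|<1 on (-1.6667, 0).

(-1.6667,0); λ=-3 ⇒ h* = (5/3)/3 = 0.5556.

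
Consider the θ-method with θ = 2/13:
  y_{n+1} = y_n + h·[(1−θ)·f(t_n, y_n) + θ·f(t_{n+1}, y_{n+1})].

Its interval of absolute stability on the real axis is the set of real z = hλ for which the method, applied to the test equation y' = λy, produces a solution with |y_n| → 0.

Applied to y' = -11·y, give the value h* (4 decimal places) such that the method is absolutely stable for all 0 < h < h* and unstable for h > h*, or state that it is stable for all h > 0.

(-2.8889,0); λ=-11 ⇒ h* = (26/9)/11 = 0.2626.

With y'=λy (z=hλ):
  y_{n+1} = y_n + z·[11/13·y_n + 2/13·y_{n+1}] ⇒ (1 − 2/13z)y_{n+1} = (1 + 11/13z)y_n
  ⇒ R(z) = (1 + 11/13z)/(1 − 2/13z).

Need |R(x)|<1, x<0.
x=-1.27: |R|=0.0624
R=−1: 1+11/13x = −1+2/13x ⇒ -9/13x=2 ⇒ x=2/(-9/13)=-2.8889
Confirm numerically:
  x=-2.260: |R|=0.67694 <1
  x=-2.064: |R|=0.56656 <1
  x=-2.012: |R|=0.53642 <1
  x=-1.598: |R|=0.28266 <1
  x=-3.348: |R|=1.20979 >1
  x=-3.085: |R|=1.09207 >1
  x=-2.963: |R|=1.03524 >1
Interval (-2.8889, 0).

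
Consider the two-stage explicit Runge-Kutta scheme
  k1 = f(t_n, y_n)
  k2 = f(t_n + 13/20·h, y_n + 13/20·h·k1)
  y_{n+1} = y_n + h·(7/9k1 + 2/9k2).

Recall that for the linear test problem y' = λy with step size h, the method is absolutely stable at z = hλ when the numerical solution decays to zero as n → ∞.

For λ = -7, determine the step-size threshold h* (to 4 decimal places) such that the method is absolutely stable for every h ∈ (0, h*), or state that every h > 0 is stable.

(-6.9231,0); λ=-7 ⇒ h* = (90/13)/7 = 0.9890.

Set f=λy, z=hλ:
  k1=λy_n ⇒ h·k1=z·y_n;  k2=λ(1+13/20z)y_n ⇒ h·k2=z(1+13/20z)y_n
  y_{n+1}/y_n = 1 + 7/9z + 2/9z(1+13/20z) = 1 + z + 13/90z²
  so R(z) = 1 + z + 13/90z².

Find x<0 with |R(x)|<1.
x=-0.89: |R|=0.2244
R=1: x+13/90x²=0 ⇒ x=−90/13=-6.9231; min R=1−1/(4·13/90)=-0.7308>−1
Confirm numerically:
  x=-6.319: |R|=0.44863 <1
  x=-4.417: |R|=0.59890 <1
  x=-2.820: |R|=0.67132 <1
  x=-7.381: |R|=1.48821 >1
  x=-7.333: |R|=1.43420 >1
So |R|<1 on (-6.9231, 0).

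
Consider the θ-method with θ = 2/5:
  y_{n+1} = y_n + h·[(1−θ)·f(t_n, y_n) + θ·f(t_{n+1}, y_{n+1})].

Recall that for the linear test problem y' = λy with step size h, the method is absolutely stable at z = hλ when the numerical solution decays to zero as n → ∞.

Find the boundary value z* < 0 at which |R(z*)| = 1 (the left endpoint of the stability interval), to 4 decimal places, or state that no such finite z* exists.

Set f=λy, z=hλ:
  y_{n+1} = y_n + z·[3/5·y_n + 2/5·y_{n+1}] ⇒ (1 − 2/5z)y_{n+1} = (1 + 3/5z)y_n
  ⇒ R(z) = (1 + 3/5z)/(1 − 2/5z).

Need |R(x)|<1, x<0.
x=-1.56: |R|=0.0394
R=−1: 1+3/5x = −1+2/5x ⇒ -1/5x=2 ⇒ x=2/(-1/5)=-10.0000
Confirm numerically:
  x=-9.868: |R|=0.99466 <1
  x=-9.453: |R|=0.97712 <1
  x=-9.323: |R|=0.97137 <1
  x=-7.891: |R|=0.89852 <1
  x=-10.316: |R|=1.01233 >1
  x=-10.164: |R|=1.00648 >1
  x=-10.140: |R|=1.00554 >1
So |R|<1 on (-10.0000, 0).

z* = -10.0000.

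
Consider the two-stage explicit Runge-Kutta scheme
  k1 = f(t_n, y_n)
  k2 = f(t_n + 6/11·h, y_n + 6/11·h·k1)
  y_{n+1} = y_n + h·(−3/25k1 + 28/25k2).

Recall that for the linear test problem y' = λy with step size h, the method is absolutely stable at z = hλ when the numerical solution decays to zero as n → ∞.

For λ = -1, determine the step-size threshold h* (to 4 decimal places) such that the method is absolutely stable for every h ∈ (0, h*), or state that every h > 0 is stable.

With y'=λy (z=hλ):
  k1=λy_n ⇒ h·k1=z·y_n;  k2=λ(1+6/11z)y_n ⇒ h·k2=z(1+6/11z)y_n
  y_{n+1}/y_n = 1 − 3/25z + 28/25z(1+6/11z) = 1 + z + 168/275z²
  Hence R(z) = 1 + z + 168/275z².

Boundary: |R(x)|=1, x<0.
x=-0.85: |R|=0.5914
R=1: x+168/275x²=0 ⇒ x=−275/168=-1.6369; min R=1−1/(4·168/275)=0.5908>−1
Confirm numerically:
  x=-1.534: |R|=0.90356 <1
  x=-1.476: |R|=0.85491 <1
  x=-1.333: |R|=0.75252 <1
  x=-1.062: |R|=0.62701 <1
  x=-2.064: |R|=1.53853 >1
  x=-1.860: |R|=1.25350 >1
  x=-1.796: |R|=1.17456 >1
Stable set (-1.6369, 0).

(-1.6369,0); λ=-1 ⇒ h* = (275/168)/1 = 1.6369.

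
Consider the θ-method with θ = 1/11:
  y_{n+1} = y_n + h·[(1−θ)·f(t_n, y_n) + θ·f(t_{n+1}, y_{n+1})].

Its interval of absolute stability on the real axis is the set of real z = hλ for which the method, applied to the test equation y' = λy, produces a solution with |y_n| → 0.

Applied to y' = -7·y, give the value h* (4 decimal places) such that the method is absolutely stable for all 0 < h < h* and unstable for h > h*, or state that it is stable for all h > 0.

Set f=λy, z=hλ:
  y_{n+1} = y_n + z·[10/11·y_n + 1/11·y_{n+1}] ⇒ (1 − 1/11z)y_{n+1} = (1 + 10/11z)y_n
  Hence R(z) = (1 + 10/11z)/(1 − 1/11z).

Find x<0 with |R(x)|<1.
x=-1.73: |R|=0.4949
R=−1: 1+10/11x = −1+1/11x ⇒ -9/11x=2 ⇒ x=2/(-9/11)=-2.4444
Confirm numerically:
  x=-1.702: |R|=0.47394 <1
  x=-1.696: |R|=0.46944 <1
  x=-1.589: |R|=0.38843 <1
  x=-2.928: |R|=1.31246 >1
  x=-2.840: |R|=1.25723 >1
  x=-2.790: |R|=1.22553 >1
Stable set (-2.4444, 0).

(-2.4444,0); λ=-7 ⇒ h* = (22/9)/7 = 0.3492.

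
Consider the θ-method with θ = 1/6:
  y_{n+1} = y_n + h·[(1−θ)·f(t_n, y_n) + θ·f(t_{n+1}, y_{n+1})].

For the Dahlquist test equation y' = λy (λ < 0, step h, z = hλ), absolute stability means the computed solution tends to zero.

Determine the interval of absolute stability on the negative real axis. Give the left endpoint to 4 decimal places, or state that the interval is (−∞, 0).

On y'=λy, z=hλ:
  y_{n+1} = y_n + z·[5/6·y_n + 1/6·y_{n+1}] ⇒ (1 − 1/6z)y_{n+1} = (1 + 5/6z)y_n
  Hence R(z) = (1 + 5/6z)/(1 − 1/6z).

Need |R(x)|<1, x<0.
x=-1.67: |R|=0.3064
R=−1: 1+5/6x = −1+1/6x ⇒ -2/3x=2 ⇒ x=2/(-2/3)=-3.0000
Confirm numerically:
  x=-2.934: |R|=0.97045 <1
  x=-2.169: |R|=0.59310 <1
  x=-2.086: |R|=0.54786 <1
  x=-3.524: |R|=1.22008 >1
  x=-3.325: |R|=1.13941 >1
  x=-3.111: |R|=1.04873 >1
Stable set (-3.0000, 0).

z∈(-3.0000,0).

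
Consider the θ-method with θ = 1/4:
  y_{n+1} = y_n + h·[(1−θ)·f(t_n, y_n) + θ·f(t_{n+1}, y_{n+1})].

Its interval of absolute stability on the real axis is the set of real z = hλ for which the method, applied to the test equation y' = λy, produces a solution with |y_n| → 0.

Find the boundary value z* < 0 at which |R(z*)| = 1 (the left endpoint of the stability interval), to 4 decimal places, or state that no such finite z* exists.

left endpoint -4.0000.

Test eqn y'=λy, z=hλ:
  y_{n+1} = y_n + z·[3/4·y_n + 1/4·y_{n+1}] ⇒ (1 − 1/4z)y_{n+1} = (1 + 3/4z)y_n
  so R(z) = (1 + 3/4z)/(1 − 1/4z).

Boundary: |R(x)|=1, x<0.
x=-1.69: |R|=0.1880
R=−1: 1+3/4x = −1+1/4x ⇒ -1/2x=2 ⇒ x=2/(-1/2)=-4.0000
Confirm numerically:
  x=-3.524: |R|=0.87347 <1
  x=-2.271: |R|=0.44857 <1
  x=-1.644: |R|=0.16513 <1
  x=-4.499: |R|=1.11743 >1
  x=-4.308: |R|=1.07415 >1
Interval (-4.0000, 0).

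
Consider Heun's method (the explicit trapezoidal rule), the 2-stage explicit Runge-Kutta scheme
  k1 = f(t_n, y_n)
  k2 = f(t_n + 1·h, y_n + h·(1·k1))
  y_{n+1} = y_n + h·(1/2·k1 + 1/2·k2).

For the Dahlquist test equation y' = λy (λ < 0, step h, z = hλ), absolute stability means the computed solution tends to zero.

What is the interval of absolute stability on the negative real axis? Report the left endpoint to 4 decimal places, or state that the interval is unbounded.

(-2.0000, 0).

With y'=λy (z=hλ):
  order 2, 2-stage ⇒ R(z)=1+z+z^2/2
  (e.g. R(-1.33)=0.55445, |R|=0.55445)

Need |R(x)|<1, x<0.
x=-1.33: |R|=0.5544
|R(-1.97)|=0.9704 |R(-1.73)|=0.7664 |R(-0.58)|=0.5882
Bisect:
  x_lo=-2.6014 |R|=1.7823  x_hi=-0.1408 |R|=0.8691
  mid=-1.37111 |R|=0.56886 →hi
  mid=-1.98627 |R|=0.98636 →hi
  mid=-2.29384 |R|=1.33702 →lo
  mid=-2.14006 |R|=1.14986 →lo
  mid=-2.06316 |R|=1.06516 →lo
  mid=-2.02471 |R|=1.02502 →lo
  mid=-2.00549 |R|=1.00551 →lo
  mid=-1.99588 |R|=0.99589 →hi
  ...
  [-2.00008,-1.99993] ⇒ x*=-2.0000
So |R|<1 on (-2.0000, 0).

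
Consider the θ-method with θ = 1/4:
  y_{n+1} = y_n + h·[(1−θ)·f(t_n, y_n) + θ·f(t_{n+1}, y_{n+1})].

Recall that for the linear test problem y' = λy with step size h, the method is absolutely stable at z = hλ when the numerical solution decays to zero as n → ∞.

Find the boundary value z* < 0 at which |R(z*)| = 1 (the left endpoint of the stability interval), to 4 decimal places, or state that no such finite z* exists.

z* = -4.0000.

On y'=λy, z=hλ:
  y_{n+1} = y_n + z·[3/4·y_n + 1/4·y_{n+1}] ⇒ (1 − 1/4z)y_{n+1} = (1 + 3/4z)y_n
  Hence R(z) = (1 + 3/4z)/(1 − 1/4z).

Solve |R(x)|<1 on ℝ⁻.
x=-1.63: |R|=0.1581
R=−1: 1+3/4x = −1+1/4x ⇒ -1/2x=2 ⇒ x=2/(-1/2)=-4.0000
Confirm numerically:
  x=-3.779: |R|=0.94318 <1
  x=-3.538: |R|=0.87742 <1
  x=-2.981: |R|=0.70806 <1
  x=-2.697: |R|=0.61087 <1
  x=-4.407: |R|=1.09682 >1
  x=-4.299: |R|=1.07206 >1
Stable set (-4.0000, 0).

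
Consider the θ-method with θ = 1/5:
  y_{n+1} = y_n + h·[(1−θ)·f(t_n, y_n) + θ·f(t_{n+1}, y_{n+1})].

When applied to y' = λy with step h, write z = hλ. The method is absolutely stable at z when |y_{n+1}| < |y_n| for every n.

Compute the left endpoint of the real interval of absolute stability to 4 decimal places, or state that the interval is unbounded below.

On y'=λy, z=hλ:
  y_{n+1} = y_n + z·[4/5·y_n + 1/5·y_{n+1}] ⇒ (1 − 1/5z)y_{n+1} = (1 + 4/5z)y_n
  ⇒ R(z) = (1 + 4/5z)/(1 − 1/5z).

Find x<0 with |R(x)|<1.
x=-0.46: |R|=0.5788
R=−1: 1+4/5x = −1+1/5x ⇒ -3/5x=2 ⇒ x=2/(-3/5)=-3.3333
Confirm numerically:
  x=-3.019: |R|=0.88240 <1
  x=-2.167: |R|=0.51179 <1
  x=-1.629: |R|=0.22869 <1
  x=-1.382: |R|=0.08273 <1
  x=-3.919: |R|=1.19700 >1
  x=-3.806: |R|=1.16103 >1
  x=-3.409: |R|=1.02699 >1
Interval (-3.3333, 0).

left endpoint -3.3333.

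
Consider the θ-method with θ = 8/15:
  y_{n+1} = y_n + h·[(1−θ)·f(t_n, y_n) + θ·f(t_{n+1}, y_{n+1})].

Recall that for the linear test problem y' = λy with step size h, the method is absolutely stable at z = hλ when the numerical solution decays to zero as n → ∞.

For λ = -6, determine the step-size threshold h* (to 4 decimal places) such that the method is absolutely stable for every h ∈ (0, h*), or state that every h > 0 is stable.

Test eqn y'=λy, z=hλ:
  y_{n+1} = y_n + z·[7/15·y_n + 8/15·y_{n+1}] ⇒ (1 − 8/15z)y_{n+1} = (1 + 7/15z)y_n
  so R(z) = (1 + 7/15z)/(1 − 8/15z).

Boundary: |R(x)|=1, x<0.
x=-0.97: |R|=0.3607
x=-2: |R|=0.0323
x=-10: |R|=0.5789
x=-100: |R|=0.8405
θ=8/15≥1/2 ⇒ |1+7/15x|<|1−8/15x| ∀x<0 ⇒ stable on all of ℝ⁻.

(−∞, 0) — no finite endpoint. Any h>0 works for λ=-6.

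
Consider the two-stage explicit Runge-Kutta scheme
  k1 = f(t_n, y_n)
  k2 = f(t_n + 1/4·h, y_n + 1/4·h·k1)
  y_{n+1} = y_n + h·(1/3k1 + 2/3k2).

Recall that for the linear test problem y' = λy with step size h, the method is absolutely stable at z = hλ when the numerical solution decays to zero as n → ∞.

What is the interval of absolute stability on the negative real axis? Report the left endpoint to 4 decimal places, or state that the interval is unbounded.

With y'=λy (z=hλ):
  k1=λy_n ⇒ h·k1=z·y_n;  k2=λ(1+1/4z)y_n ⇒ h·k2=z(1+1/4z)y_n
  y_{n+1}/y_n = 1 + 1/3z + 2/3z(1+1/4z) = 1 + z + 1/6z²
  Hence R(z) = 1 + z + 1/6z².

Solve |R(x)|<1 on ℝ⁻.
x=-1.61: |R|=0.1780
R=1: x+1/6x²=0 ⇒ x=−6=-6.0000; min R=1−1/(4·1/6)=-0.5000>−1
Confirm numerically:
  x=-4.579: |R|=0.08446 <1
  x=-4.379: |R|=0.18306 <1
  x=-4.090: |R|=0.30198 <1
  x=-2.878: |R|=0.49752 <1
  x=-6.379: |R|=1.40294 >1
  x=-6.247: |R|=1.25717 >1
So |R|<1 on (-6.0000, 0).

z∈(-6.0000,0).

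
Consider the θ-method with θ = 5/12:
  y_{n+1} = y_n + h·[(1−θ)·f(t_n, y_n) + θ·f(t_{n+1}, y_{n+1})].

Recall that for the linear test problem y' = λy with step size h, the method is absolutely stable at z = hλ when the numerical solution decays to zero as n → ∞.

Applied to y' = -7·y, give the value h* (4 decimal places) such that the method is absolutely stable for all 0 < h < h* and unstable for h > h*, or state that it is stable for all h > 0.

(-12.0000,0); λ=-7 ⇒ h* = (12)/7 = 1.7143.

Set f=λy, z=hλ:
  y_{n+1} = y_n + z·[7/12·y_n + 5/12·y_{n+1}] ⇒ (1 − 5/12z)y_{n+1} = (1 + 7/12z)y_n
  Hence R(z) = (1 + 7/12z)/(1 − 5/12z).

Find x<0 with |R(x)|<1.
x=-1.67: |R|=0.0152
R=−1: 1+7/12x = −1+5/12x ⇒ -1/6x=2 ⇒ x=2/(-1/6)=-12.0000
Confirm numerically:
  x=-11.834: |R|=0.99534 <1
  x=-7.195: |R|=0.79969 <1
  x=-5.649: |R|=0.68438 <1
  x=-12.486: |R|=1.01306 >1
  x=-12.186: |R|=1.00510 >1
Stable set (-12.0000, 0).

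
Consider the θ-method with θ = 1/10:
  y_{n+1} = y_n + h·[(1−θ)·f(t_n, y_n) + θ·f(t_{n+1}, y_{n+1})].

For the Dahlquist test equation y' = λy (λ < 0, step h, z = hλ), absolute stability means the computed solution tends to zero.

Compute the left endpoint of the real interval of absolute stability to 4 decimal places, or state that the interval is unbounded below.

left endpoint -2.5000.

Test eqn y'=λy, z=hλ:
  y_{n+1} = y_n + z·[9/10·y_n + 1/10·y_{n+1}] ⇒ (1 − 1/10z)y_{n+1} = (1 + 9/10z)y_n
  R(z) = (1 + 9/10z)/(1 − 1/10z).

Need |R(x)|<1, x<0.
x=-0.76: |R|=0.2937
R=−1: 1+9/10x = −1+1/10x ⇒ -4/5x=2 ⇒ x=2/(-4/5)=-2.5000
Confirm numerically:
  x=-2.247: |R|=0.83474 <1
  x=-2.097: |R|=0.73349 <1
  x=-1.985: |R|=0.65624 <1
  x=-1.504: |R|=0.30737 <1
  x=-3.065: |R|=1.34596 >1
  x=-3.040: |R|=1.33129 >1
Interval (-2.5000, 0).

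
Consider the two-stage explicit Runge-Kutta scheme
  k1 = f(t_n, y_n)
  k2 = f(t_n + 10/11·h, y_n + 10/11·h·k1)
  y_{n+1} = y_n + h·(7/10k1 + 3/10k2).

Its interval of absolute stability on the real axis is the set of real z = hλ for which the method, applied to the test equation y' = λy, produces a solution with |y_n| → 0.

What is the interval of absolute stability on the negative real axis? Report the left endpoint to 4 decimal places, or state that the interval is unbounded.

z∈(-3.6667,0).

On y'=λy, z=hλ:
  k1=λy_n ⇒ h·k1=z·y_n;  k2=λ(1+10/11z)y_n ⇒ h·k2=z(1+10/11z)y_n
  y_{n+1}/y_n = 1 + 7/10z + 3/10z(1+10/11z) = 1 + z + 3/11z²
  R(z) = 1 + z + 3/11z².

Need |R(x)|<1, x<0.
x=-0.36: |R|=0.6753
R=1: x+3/11x²=0 ⇒ x=−11/3=-3.6667; min R=1−1/(4·3/11)=0.0833>−1
Confirm numerically:
  x=-3.013: |R|=0.46286 <1
  x=-2.870: |R|=0.37643 <1
  x=-1.787: |R|=0.08392 <1
  x=-4.069: |R|=1.44648 >1
  x=-4.051: |R|=1.42462 >1
  x=-3.767: |R|=1.10308 >1
Interval (-3.6667, 0).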